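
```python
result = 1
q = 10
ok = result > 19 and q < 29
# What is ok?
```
Trace:
  result=1
  result=1, q=10
  result=1, q=10, ok=False

Final answer: False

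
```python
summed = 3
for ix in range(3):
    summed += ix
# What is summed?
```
Trace:
  summed=3
  summed=3, ix=0
  summed=4, ix=1
  summed=6, ix=2

Final answer: 6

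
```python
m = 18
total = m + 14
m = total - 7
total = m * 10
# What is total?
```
Trace:
  m=18
  m=18, total=32
  m=25, total=32
  m=25, total=250

Final answer: 250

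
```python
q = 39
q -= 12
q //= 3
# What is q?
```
Trace:
  q=39
  q=27
  q=9

Final answer: 9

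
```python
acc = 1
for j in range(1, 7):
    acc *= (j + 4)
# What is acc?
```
Trace:
  acc=1
  acc=5, j=1
  acc=30, j=2
  acc=210, j=3
  acc=1680, j=4
  acc=15120, j=5
  acc=151200, j=6

Final answer: 151200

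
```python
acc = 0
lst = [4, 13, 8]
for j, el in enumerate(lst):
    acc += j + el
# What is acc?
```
Trace:
  acc=0
  acc=4, j=0, el=4
  acc=18, j=1, el=13
  acc=28, j=2, el=8

Final answer: 28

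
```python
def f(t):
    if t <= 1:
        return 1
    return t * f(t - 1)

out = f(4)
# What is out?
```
Call trace:
f(t=4)
  f(t=3)
    f(t=2)
      f(t=1)
      -> return 1
    -> return 2
  -> return 6
-> return 24

Final answer: 24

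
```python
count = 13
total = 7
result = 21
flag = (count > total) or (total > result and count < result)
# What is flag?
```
Trace:
  count=13
  count=13, total=7
  count=13, total=7, result=21
  count=13, total=7, result=21, flag=True

Final answer: True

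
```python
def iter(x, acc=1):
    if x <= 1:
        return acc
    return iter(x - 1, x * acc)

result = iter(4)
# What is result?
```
Call trace:
iter(x=4, acc=1)
  iter(x=3, acc=4)
    iter(x=2, acc=12)
      iter(x=1, acc=24)
      -> return 24
    -> return 24
  -> return 24
-> return 24

Final answer: 24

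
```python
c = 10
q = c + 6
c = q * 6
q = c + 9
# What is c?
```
Trace:
  c=10
  c=10, q=16
  c=96, q=16
  c=96, q=105

Final answer: 96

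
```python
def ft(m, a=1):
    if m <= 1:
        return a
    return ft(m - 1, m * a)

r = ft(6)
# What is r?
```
Call trace:
ft(m=6, a=1)
  ft(m=5, a=6)
    ft(m=4, a=30)
      ft(m=3, a=120)
        ft(m=2, a=360)
          ft(m=1, a=720)
          -> return 720
        -> return 720
      -> return 720
    -> return 720
  -> return 720
-> return 720

Final answer: 720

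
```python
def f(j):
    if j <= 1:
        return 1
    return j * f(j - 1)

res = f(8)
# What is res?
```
Call trace:
f(j=8)
  f(j=7)
    f(j=6)
      f(j=5)
        f(j=4)
          f(j=3)
            f(j=2)
              f(j=1)
              -> return 1
            -> return 2
          -> return 6
        -> return 24
      -> return 120
    -> return 720
  -> return 5040
-> return 40320

Final answer: 40320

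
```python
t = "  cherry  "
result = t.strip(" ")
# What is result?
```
Trace:
  t='  cherry  '
  t='  cherry  ', result='cherry'

Final answer: 'cherry'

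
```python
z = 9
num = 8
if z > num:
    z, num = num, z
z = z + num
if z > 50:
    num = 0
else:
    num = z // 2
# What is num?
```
Trace:
  z=9
  z=9, num=8
  z=8, num=9
  z=17, num=9
  z=17, num=8

Final answer: 8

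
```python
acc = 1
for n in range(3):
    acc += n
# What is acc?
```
Trace:
  acc=1
  acc=1, n=0
  acc=2, n=1
  acc=4, n=2

Final answer: 4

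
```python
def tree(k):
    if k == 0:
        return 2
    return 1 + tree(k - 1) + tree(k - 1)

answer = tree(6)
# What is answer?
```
Call trace (a repeated sub-call is expanded the first time; later identical calls just restate its return value):
tree(k=6)
  tree(k=5)
    tree(k=4)
      tree(k=3)
        tree(k=2)
          tree(k=1)
            tree(k=0)
            -> return 2
            tree(k=0)
            -> return 2
          -> return 5
          tree(k=1) -> return 5  (same call as traced above)
        -> return 11
        tree(k=2) -> return 11  (same call as traced above)
      -> return 23
      tree(k=3) -> return 23  (same call as traced above)
    -> return 47
    tree(k=4) -> return 47  (same call as traced above)
  -> return 95
  tree(k=5) -> return 95  (same call as traced above)
-> return 191

Final answer: 191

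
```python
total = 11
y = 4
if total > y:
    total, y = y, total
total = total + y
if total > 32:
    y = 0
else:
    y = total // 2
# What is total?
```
Trace:
  total=11
  total=11, y=4
  total=4, y=11
  total=15, y=11
  total=15, y=7

Final answer: 15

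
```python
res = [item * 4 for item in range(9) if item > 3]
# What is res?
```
Trace:
  item=0
  item=1
  item=2
  item=3
  item=4
  item=5
  item=6
  item=7
  item=8
  res=[16, 20, 24, 28, 32]

Final answer: [16, 20, 24, 28, 32]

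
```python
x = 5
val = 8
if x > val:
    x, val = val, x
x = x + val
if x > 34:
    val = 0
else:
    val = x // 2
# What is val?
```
Trace:
  x=5
  x=5, val=8
  x=5, val=8
  x=13, val=8
  x=13, val=6

Final answer: 6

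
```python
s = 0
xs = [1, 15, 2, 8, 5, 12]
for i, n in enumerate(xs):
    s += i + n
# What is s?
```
Trace:
  s=0
  s=1, i=0, n=1
  s=17, i=1, n=15
  s=21, i=2, n=2
  s=32, i=3, n=8
  s=41, i=4, n=5
  s=58, i=5, n=12

Final answer: 58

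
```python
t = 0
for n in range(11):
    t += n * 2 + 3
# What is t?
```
Trace:
  t=0
  t=3, n=0
  t=8, n=1
  t=15, n=2
  t=24, n=3
  t=35, n=4
  t=48, n=5
  t=63, n=6
  t=80, n=7
  t=99, n=8
  t=120, n=9
  t=143, n=10

Final answer: 143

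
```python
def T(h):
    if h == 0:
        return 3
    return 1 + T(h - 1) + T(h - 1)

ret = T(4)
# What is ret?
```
Call trace (a repeated sub-call is expanded the first time; later identical calls just restate its return value):
T(h=4)
  T(h=3)
    T(h=2)
      T(h=1)
        T(h=0)
        -> return 3
        T(h=0)
        -> return 3
      -> return 7
      T(h=1) -> return 7  (same call as traced above)
    -> return 15
    T(h=2) -> return 15  (same call as traced above)
  -> return 31
  T(h=3) -> return 31  (same call as traced above)
-> return 63

Final answer: 63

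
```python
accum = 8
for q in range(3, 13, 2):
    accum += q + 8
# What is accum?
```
Trace:
  accum=8
  accum=19, q=3
  accum=32, q=5
  accum=47, q=7
  accum=64, q=9
  accum=83, q=11

Final answer: 83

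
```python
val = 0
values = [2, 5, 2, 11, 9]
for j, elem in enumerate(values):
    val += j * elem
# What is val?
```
Trace:
  val=0
  val=0, j=0, elem=2
  val=5, j=1, elem=5
  val=9, j=2, elem=2
  val=42, j=3, elem=11
  val=78, j=4, elem=9

Final answer: 78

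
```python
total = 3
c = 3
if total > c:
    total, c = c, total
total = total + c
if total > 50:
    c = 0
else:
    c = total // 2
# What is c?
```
Trace:
  total=3
  total=3, c=3
  total=3, c=3
  total=6, c=3
  total=6, c=3

Final answer: 3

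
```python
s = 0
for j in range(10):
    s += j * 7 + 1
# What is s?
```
Trace:
  s=0
  s=1, j=0
  s=9, j=1
  s=24, j=2
  s=46, j=3
  s=75, j=4
  s=111, j=5
  s=154, j=6
  s=204, j=7
  s=261, j=8
  s=325, j=9

Final answer: 325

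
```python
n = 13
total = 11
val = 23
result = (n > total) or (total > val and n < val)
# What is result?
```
Trace:
  n=13
  n=13, total=11
  n=13, total=11, val=23
  n=13, total=11, val=23, result=True

Final answer: True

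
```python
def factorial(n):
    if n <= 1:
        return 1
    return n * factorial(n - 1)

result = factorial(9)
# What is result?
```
Call trace:
factorial(n=9)
  factorial(n=8)
    factorial(n=7)
      factorial(n=6)
        factorial(n=5)
          factorial(n=4)
            factorial(n=3)
              factorial(n=2)
                factorial(n=1)
                -> return 1
              -> return 2
            -> return 6
          -> return 24
        -> return 120
      -> return 720
    -> return 5040
  -> return 40320
-> return 362880

Final answer: 362880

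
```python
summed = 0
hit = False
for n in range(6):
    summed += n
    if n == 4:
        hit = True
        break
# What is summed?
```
Trace:
  summed=0
  summed=0, hit=False
  summed=0, hit=False, n=0
  summed=1, hit=False, n=1
  summed=3, hit=False, n=2
  summed=6, hit=False, n=3
  summed=10, hit=True, n=4

Final answer: 10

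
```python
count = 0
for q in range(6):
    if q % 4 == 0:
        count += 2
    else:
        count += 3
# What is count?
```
Trace:
  count=0
  count=2, q=0
  count=5, q=1
  count=8, q=2
  count=11, q=3
  count=13, q=4
  count=16, q=5

Final answer: 16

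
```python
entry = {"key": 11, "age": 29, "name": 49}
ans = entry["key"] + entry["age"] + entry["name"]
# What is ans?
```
Trace:
  entry={'key': 11, 'age': 29, 'name': 49}
  entry={'key': 11, 'age': 29, 'name': 49}, ans=89

Final answer: 89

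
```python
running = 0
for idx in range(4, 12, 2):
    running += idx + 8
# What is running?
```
Trace:
  running=0
  running=12, idx=4
  running=26, idx=6
  running=42, idx=8
  running=60, idx=10

Final answer: 60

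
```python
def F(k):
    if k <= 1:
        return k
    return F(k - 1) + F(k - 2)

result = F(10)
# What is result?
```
Call trace (a repeated sub-call is expanded the first time; later identical calls just restate its return value):
F(k=10)
  F(k=9)
    F(k=8)
      F(k=7)
        F(k=6)
          F(k=5)
            F(k=4)
              F(k=3)
                F(k=2)
                  F(k=1)
                  -> return 1
                  F(k=0)
                  -> return 0
                -> return 1
                F(k=1)
                -> return 1
              -> return 2
              F(k=2) -> return 1  (same call as traced above)
            -> return 3
            F(k=3) -> return 2  (same call as traced above)
          -> return 5
          F(k=4) -> return 3  (same call as traced above)
        -> return 8
        F(k=5) -> return 5  (same call as traced above)
      -> return 13
      F(k=6) -> return 8  (same call as traced above)
    -> return 21
    F(k=7) -> return 13  (same call as traced above)
  -> return 34
  F(k=8) -> return 21  (same call as traced above)
-> return 55

Final answer: 55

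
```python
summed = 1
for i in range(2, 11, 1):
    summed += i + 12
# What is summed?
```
Trace:
  summed=1
  summed=15, i=2
  summed=30, i=3
  summed=46, i=4
  summed=63, i=5
  summed=81, i=6
  summed=100, i=7
  summed=120, i=8
  summed=141, i=9
  summed=163, i=10

Final answer: 163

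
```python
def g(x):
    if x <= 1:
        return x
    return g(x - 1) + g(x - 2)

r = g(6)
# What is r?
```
Call trace (a repeated sub-call is expanded the first time; later identical calls just restate its return value):
g(x=6)
  g(x=5)
    g(x=4)
      g(x=3)
        g(x=2)
          g(x=1)
          -> return 1
          g(x=0)
          -> return 0
        -> return 1
        g(x=1)
        -> return 1
      -> return 2
      g(x=2) -> return 1  (same call as traced above)
    -> return 3
    g(x=3) -> return 2  (same call as traced above)
  -> return 5
  g(x=4) -> return 3  (same call as traced above)
-> return 8

Final answer: 8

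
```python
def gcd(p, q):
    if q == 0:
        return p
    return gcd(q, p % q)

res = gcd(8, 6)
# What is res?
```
Call trace:
gcd(p=8, q=6)
  gcd(p=6, q=2)
    gcd(p=2, q=0)
    -> return 2
  -> return 2
-> return 2

Final answer: 2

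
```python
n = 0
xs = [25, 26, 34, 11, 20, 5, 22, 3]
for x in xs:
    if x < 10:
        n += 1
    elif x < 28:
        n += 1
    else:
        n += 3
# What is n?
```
Trace:
  n=0
  n=1, x=25
  n=2, x=26
  n=5, x=34
  n=6, x=11
  n=7, x=20
  n=8, x=5
  n=9, x=22
  n=10, x=3

Final answer: 10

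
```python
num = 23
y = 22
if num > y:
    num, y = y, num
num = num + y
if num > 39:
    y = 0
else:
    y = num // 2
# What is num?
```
Trace:
  num=23
  num=23, y=22
  num=22, y=23
  num=45, y=23
  num=45, y=0

Final answer: 45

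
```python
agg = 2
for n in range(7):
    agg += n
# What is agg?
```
Trace:
  agg=2
  agg=2, n=0
  agg=3, n=1
  agg=5, n=2
  agg=8, n=3
  agg=12, n=4
  agg=17, n=5
  agg=23, n=6

Final answer: 23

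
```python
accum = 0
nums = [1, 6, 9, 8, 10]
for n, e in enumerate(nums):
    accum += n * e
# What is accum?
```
Trace:
  accum=0
  accum=0, n=0, e=1
  accum=6, n=1, e=6
  accum=24, n=2, e=9
  accum=48, n=3, e=8
  accum=88, n=4, e=10

Final answer: 88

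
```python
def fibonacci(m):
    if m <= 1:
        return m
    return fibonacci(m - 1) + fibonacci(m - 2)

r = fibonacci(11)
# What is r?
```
Call trace (a repeated sub-call is expanded the first time; later identical calls just restate its return value):
fibonacci(m=11)
  fibonacci(m=10)
    fibonacci(m=9)
      fibonacci(m=8)
        fibonacci(m=7)
          fibonacci(m=6)
            fibonacci(m=5)
              fibonacci(m=4)
                fibonacci(m=3)
                  fibonacci(m=2)
                    fibonacci(m=1)
                    -> return 1
                    fibonacci(m=0)
                    -> return 0
                  -> return 1
                  fibonacci(m=1)
                  -> return 1
                -> return 2
                fibonacci(m=2) -> return 1  (same call as traced above)
              -> return 3
              fibonacci(m=3) -> return 2  (same call as traced above)
            -> return 5
            fibonacci(m=4) -> return 3  (same call as traced above)
          -> return 8
          fibonacci(m=5) -> return 5  (same call as traced above)
        -> return 13
        fibonacci(m=6) -> return 8  (same call as traced above)
      -> return 21
      fibonacci(m=7) -> return 13  (same call as traced above)
    -> return 34
    fibonacci(m=8) -> return 21  (same call as traced above)
  -> return 55
  fibonacci(m=9) -> return 34  (same call as traced above)
-> return 89

Final answer: 89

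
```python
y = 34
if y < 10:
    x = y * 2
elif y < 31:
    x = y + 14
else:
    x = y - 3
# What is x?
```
Trace:
  y=34
  y=34, x=31

Final answer: 31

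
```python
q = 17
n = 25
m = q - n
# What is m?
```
Trace:
  q=17
  q=17, n=25
  q=17, n=25, m=-8

Final answer: -8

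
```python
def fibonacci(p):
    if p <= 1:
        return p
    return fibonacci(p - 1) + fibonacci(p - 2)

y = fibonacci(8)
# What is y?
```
Call trace (a repeated sub-call is expanded the first time; later identical calls just restate its return value):
fibonacci(p=8)
  fibonacci(p=7)
    fibonacci(p=6)
      fibonacci(p=5)
        fibonacci(p=4)
          fibonacci(p=3)
            fibonacci(p=2)
              fibonacci(p=1)
              -> return 1
              fibonacci(p=0)
              -> return 0
            -> return 1
            fibonacci(p=1)
            -> return 1
          -> return 2
          fibonacci(p=2) -> return 1  (same call as traced above)
        -> return 3
        fibonacci(p=3) -> return 2  (same call as traced above)
      -> return 5
      fibonacci(p=4) -> return 3  (same call as traced above)
    -> return 8
    fibonacci(p=5) -> return 5  (same call as traced above)
  -> return 13
  fibonacci(p=6) -> return 8  (same call as traced above)
-> return 21

Final answer: 21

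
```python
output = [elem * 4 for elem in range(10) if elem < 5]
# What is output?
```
Trace:
  elem=0
  elem=1
  elem=2
  elem=3
  elem=4
  elem=5
  elem=6
  elem=7
  elem=8
  elem=9
  output=[0, 4, 8, 12, 16]

Final answer: [0, 4, 8, 12, 16]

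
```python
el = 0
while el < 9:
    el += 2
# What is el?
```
Trace:
  el=0
  el=2
  el=4
  el=6
  el=8
  el=10

Final answer: 10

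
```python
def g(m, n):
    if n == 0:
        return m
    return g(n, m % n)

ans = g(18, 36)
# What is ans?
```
Call trace:
g(m=18, n=36)
  g(m=36, n=18)
    g(m=18, n=0)
    -> return 18
  -> return 18
-> return 18

Final answer: 18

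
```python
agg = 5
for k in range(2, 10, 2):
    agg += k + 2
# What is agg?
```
Trace:
  agg=5
  agg=9, k=2
  agg=15, k=4
  agg=23, k=6
  agg=33, k=8

Final answer: 33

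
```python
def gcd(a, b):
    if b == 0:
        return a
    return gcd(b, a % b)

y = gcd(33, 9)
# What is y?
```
Call trace:
gcd(a=33, b=9)
  gcd(a=9, b=6)
    gcd(a=6, b=3)
      gcd(a=3, b=0)
      -> return 3
    -> return 3
  -> return 3
-> return 3

Final answer: 3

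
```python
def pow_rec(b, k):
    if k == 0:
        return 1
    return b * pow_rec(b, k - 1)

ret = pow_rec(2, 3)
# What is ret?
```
Call trace:
pow_rec(b=2, k=3)
  pow_rec(b=2, k=2)
    pow_rec(b=2, k=1)
      pow_rec(b=2, k=0)
      -> return 1
    -> return 2
  -> return 4
-> return 8

Final answer: 8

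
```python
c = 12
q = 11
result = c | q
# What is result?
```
Trace:
  c=12
  c=12, q=11
  c=12, q=11, result=15

Final answer: 15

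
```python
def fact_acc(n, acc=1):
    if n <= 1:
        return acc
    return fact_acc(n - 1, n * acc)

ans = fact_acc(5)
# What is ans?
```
Call trace:
fact_acc(n=5, acc=1)
  fact_acc(n=4, acc=5)
    fact_acc(n=3, acc=20)
      fact_acc(n=2, acc=60)
        fact_acc(n=1, acc=120)
        -> return 120
      -> return 120
    -> return 120
  -> return 120
-> return 120

Final answer: 120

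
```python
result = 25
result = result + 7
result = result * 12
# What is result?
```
Trace:
  result=25
  result=32
  result=384

Final answer: 384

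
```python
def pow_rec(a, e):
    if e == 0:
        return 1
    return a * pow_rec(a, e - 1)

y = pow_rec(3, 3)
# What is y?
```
Call trace:
pow_rec(a=3, e=3)
  pow_rec(a=3, e=2)
    pow_rec(a=3, e=1)
      pow_rec(a=3, e=0)
      -> return 1
    -> return 3
  -> return 9
-> return 27

Final answer: 27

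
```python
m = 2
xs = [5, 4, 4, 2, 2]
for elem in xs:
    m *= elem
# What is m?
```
Trace:
  m=2
  m=10, elem=5
  m=40, elem=4
  m=160, elem=4
  m=320, elem=2
  m=640, elem=2

Final answer: 640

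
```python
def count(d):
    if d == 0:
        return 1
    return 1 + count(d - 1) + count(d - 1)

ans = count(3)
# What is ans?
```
Call trace (a repeated sub-call is expanded the first time; later identical calls just restate its return value):
count(d=3)
  count(d=2)
    count(d=1)
      count(d=0)
      -> return 1
      count(d=0)
      -> return 1
    -> return 3
    count(d=1) -> return 3  (same call as traced above)
  -> return 7
  count(d=2) -> return 7  (same call as traced above)
-> return 15

Final answer: 15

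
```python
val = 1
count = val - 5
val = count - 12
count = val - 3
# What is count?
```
Trace:
  val=1
  val=1, count=-4
  val=-16, count=-4
  val=-16, count=-19

Final answer: -19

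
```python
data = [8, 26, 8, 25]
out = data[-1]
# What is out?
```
Trace:
  data=[8, 26, 8, 25]
  data=[8, 26, 8, 25], out=25

Final answer: 25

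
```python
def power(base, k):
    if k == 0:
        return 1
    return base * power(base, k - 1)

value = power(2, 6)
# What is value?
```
Call trace:
power(base=2, k=6)
  power(base=2, k=5)
    power(base=2, k=4)
      power(base=2, k=3)
        power(base=2, k=2)
          power(base=2, k=1)
            power(base=2, k=0)
            -> return 1
          -> return 2
        -> return 4
      -> return 8
    -> return 16
  -> return 32
-> return 64

Final answer: 64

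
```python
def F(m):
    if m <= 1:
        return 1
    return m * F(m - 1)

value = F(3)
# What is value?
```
Call trace:
F(m=3)
  F(m=2)
    F(m=1)
    -> return 1
  -> return 2
-> return 6

Final answer: 6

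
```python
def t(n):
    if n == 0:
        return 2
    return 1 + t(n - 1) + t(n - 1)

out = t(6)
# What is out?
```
Call trace (a repeated sub-call is expanded the first time; later identical calls just restate its return value):
t(n=6)
  t(n=5)
    t(n=4)
      t(n=3)
        t(n=2)
          t(n=1)
            t(n=0)
            -> return 2
            t(n=0)
            -> return 2
          -> return 5
          t(n=1) -> return 5  (same call as traced above)
        -> return 11
        t(n=2) -> return 11  (same call as traced above)
      -> return 23
      t(n=3) -> return 23  (same call as traced above)
    -> return 47
    t(n=4) -> return 47  (same call as traced above)
  -> return 95
  t(n=5) -> return 95  (same call as traced above)
-> return 191

Final answer: 191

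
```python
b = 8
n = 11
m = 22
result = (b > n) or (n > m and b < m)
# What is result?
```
Trace:
  b=8
  b=8, n=11
  b=8, n=11, m=22
  b=8, n=11, m=22, result=False

Final answer: False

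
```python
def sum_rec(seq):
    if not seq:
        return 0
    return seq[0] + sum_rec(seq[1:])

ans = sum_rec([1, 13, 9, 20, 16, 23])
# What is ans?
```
Call trace:
sum_rec(seq=[1, 13, 9, 20, 16, 23])
  sum_rec(seq=[13, 9, 20, 16, 23])
    sum_rec(seq=[9, 20, 16, 23])
      sum_rec(seq=[20, 16, 23])
        sum_rec(seq=[16, 23])
          sum_rec(seq=[23])
            sum_rec(seq=[])
            -> return 0
          -> return 23
        -> return 39
      -> return 59
    -> return 68
  -> return 81
-> return 82

Final answer: 82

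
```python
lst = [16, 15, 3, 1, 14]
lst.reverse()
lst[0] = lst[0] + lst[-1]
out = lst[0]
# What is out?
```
Trace:
  lst=[16, 15, 3, 1, 14]
  lst=[14, 1, 3, 15, 16]
  lst=[30, 1, 3, 15, 16]
  lst=[30, 1, 3, 15, 16], out=30

Final answer: 30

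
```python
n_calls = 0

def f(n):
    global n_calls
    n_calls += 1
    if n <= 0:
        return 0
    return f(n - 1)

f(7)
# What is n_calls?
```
Call trace:
f(n=7)
  f(n=6)
    f(n=5)
      f(n=4)
        f(n=3)
          f(n=2)
            f(n=1)
              f(n=0)
              -> return 0
            -> return 0
          -> return 0
        -> return 0
      -> return 0
    -> return 0
  -> return 0
-> return 0

n_calls is incremented once per call. f is entered once for each n = 7, 6, 5, 4, 3, 2, 1, 0 (the n <= 0 call returns without recursing), i.e. 7 + 1 calls.
n_calls = 8

Final answer: 8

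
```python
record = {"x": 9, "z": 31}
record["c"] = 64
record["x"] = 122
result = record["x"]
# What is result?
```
Trace:
  record={'x': 9, 'z': 31}
  record={'x': 9, 'z': 31, 'c': 64}
  record={'x': 122, 'z': 31, 'c': 64}
  record={'x': 122, 'z': 31, 'c': 64}, result=122

Final answer: 122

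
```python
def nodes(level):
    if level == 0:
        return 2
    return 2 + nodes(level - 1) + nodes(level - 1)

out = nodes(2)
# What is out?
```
Call trace (a repeated sub-call is expanded the first time; later identical calls just restate its return value):
nodes(level=2)
  nodes(level=1)
    nodes(level=0)
    -> return 2
    nodes(level=0)
    -> return 2
  -> return 6
  nodes(level=1) -> return 6  (same call as traced above)
-> return 14

Final answer: 14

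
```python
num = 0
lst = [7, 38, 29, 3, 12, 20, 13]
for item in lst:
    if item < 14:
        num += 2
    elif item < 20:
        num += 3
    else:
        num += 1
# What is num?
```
Trace:
  num=0
  num=2, item=7
  num=3, item=38
  num=4, item=29
  num=6, item=3
  num=8, item=12
  num=9, item=20
  num=11, item=13

Final answer: 11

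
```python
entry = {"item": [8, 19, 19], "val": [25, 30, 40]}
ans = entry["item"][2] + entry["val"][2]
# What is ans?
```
Trace:
  entry={'item': [8, 19, 19], 'val': [25, 30, 40]}
  entry={'item': [8, 19, 19], 'val': [25, 30, 40]}, ans=59

Final answer: 59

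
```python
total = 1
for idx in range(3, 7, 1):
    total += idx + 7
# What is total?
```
Trace:
  total=1
  total=11, idx=3
  total=22, idx=4
  total=34, idx=5
  total=47, idx=6

Final answer: 47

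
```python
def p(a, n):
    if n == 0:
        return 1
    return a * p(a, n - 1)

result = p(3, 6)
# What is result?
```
Call trace:
p(a=3, n=6)
  p(a=3, n=5)
    p(a=3, n=4)
      p(a=3, n=3)
        p(a=3, n=2)
          p(a=3, n=1)
            p(a=3, n=0)
            -> return 1
          -> return 3
        -> return 9
      -> return 27
    -> return 81
  -> return 243
-> return 729

Final answer: 729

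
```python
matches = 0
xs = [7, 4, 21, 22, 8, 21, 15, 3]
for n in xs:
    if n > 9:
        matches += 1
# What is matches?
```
Trace:
  matches=0
  matches=0, n=7
  matches=0, n=4
  matches=1, n=21
  matches=2, n=22
  matches=2, n=8
  matches=3, n=21
  matches=4, n=15
  matches=4, n=3

Final answer: 4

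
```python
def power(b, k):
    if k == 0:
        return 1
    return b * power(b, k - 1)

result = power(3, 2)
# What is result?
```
Call trace:
power(b=3, k=2)
  power(b=3, k=1)
    power(b=3, k=0)
    -> return 1
  -> return 3
-> return 9

Final answer: 9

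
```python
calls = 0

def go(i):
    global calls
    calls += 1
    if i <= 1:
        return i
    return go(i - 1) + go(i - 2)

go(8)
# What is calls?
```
Call trace (a repeated sub-call is expanded the first time; later identical calls just restate its return value):
go(i=8)
  go(i=7)
    go(i=6)
      go(i=5)
        go(i=4)
          go(i=3)
            go(i=2)
              go(i=1)
              -> return 1
              go(i=0)
              -> return 0
            -> return 1
            go(i=1)
            -> return 1
          -> return 2
          go(i=2) -> return 1  (same call as traced above)
        -> return 3
        go(i=3) -> return 2  (same call as traced above)
      -> return 5
      go(i=4) -> return 3  (same call as traced above)
    -> return 8
    go(i=5) -> return 5  (same call as traced above)
  -> return 13
  go(i=6) -> return 8  (same call as traced above)
-> return 21

calls is incremented once per call, so count the calls in each subtree. Let C(i) = number of calls made by go(i).
C(0) = C(1) = 1 (base case, no recursion); C(i) = 1 + C(i - 1) + C(i - 2) otherwise.
C(2) = 1 + C(1) + C(0) = 1 + 1 + 1 = 3
C(3) = 1 + C(2) + C(1) = 1 + 3 + 1 = 5
C(4) = 1 + C(3) + C(2) = 1 + 5 + 3 = 9
C(5) = 1 + C(4) + C(3) = 1 + 9 + 5 = 15
C(6) = 1 + C(5) + C(4) = 1 + 15 + 9 = 25
C(7) = 1 + C(6) + C(5) = 1 + 25 + 15 = 41
C(8) = 1 + C(7) + C(6) = 1 + 41 + 25 = 67
calls = C(8) = 67

Final answer: 67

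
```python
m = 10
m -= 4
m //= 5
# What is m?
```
Trace:
  m=10
  m=6
  m=1

Final answer: 1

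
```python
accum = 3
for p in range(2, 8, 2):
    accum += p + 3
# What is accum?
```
Trace:
  accum=3
  accum=8, p=2
  accum=15, p=4
  accum=24, p=6

Final answer: 24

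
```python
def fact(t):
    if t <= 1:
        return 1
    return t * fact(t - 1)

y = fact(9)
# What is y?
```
Call trace:
fact(t=9)
  fact(t=8)
    fact(t=7)
      fact(t=6)
        fact(t=5)
          fact(t=4)
            fact(t=3)
              fact(t=2)
                fact(t=1)
                -> return 1
              -> return 2
            -> return 6
          -> return 24
        -> return 120
      -> return 720
    -> return 5040
  -> return 40320
-> return 362880

Final answer: 362880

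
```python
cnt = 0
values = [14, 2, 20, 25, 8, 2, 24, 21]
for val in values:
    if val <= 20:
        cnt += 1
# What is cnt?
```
Trace:
  cnt=0
  cnt=1, val=14
  cnt=2, val=2
  cnt=3, val=20
  cnt=3, val=25
  cnt=4, val=8
  cnt=5, val=2
  cnt=5, val=24
  cnt=5, val=21

Final answer: 5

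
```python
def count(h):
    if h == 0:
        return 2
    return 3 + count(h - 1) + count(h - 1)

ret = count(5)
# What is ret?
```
Call trace (a repeated sub-call is expanded the first time; later identical calls just restate its return value):
count(h=5)
  count(h=4)
    count(h=3)
      count(h=2)
        count(h=1)
          count(h=0)
          -> return 2
          count(h=0)
          -> return 2
        -> return 7
        count(h=1) -> return 7  (same call as traced above)
      -> return 17
      count(h=2) -> return 17  (same call as traced above)
    -> return 37
    count(h=3) -> return 37  (same call as traced above)
  -> return 77
  count(h=4) -> return 77  (same call as traced above)
-> return 157

Final answer: 157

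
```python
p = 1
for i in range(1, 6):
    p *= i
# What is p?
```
Trace:
  p=1
  p=1, i=1
  p=2, i=2
  p=6, i=3
  p=24, i=4
  p=120, i=5

Final answer: 120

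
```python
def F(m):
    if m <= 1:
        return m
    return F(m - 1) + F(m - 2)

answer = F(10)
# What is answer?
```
Call trace (a repeated sub-call is expanded the first time; later identical calls just restate its return value):
F(m=10)
  F(m=9)
    F(m=8)
      F(m=7)
        F(m=6)
          F(m=5)
            F(m=4)
              F(m=3)
                F(m=2)
                  F(m=1)
                  -> return 1
                  F(m=0)
                  -> return 0
                -> return 1
                F(m=1)
                -> return 1
              -> return 2
              F(m=2) -> return 1  (same call as traced above)
            -> return 3
            F(m=3) -> return 2  (same call as traced above)
          -> return 5
          F(m=4) -> return 3  (same call as traced above)
        -> return 8
        F(m=5) -> return 5  (same call as traced above)
      -> return 13
      F(m=6) -> return 8  (same call as traced above)
    -> return 21
    F(m=7) -> return 13  (same call as traced above)
  -> return 34
  F(m=8) -> return 21  (same call as traced above)
-> return 55

Final answer: 55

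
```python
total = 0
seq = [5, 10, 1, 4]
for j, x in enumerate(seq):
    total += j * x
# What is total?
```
Trace:
  total=0
  total=0, j=0, x=5
  total=10, j=1, x=10
  total=12, j=2, x=1
  total=24, j=3, x=4

Final answer: 24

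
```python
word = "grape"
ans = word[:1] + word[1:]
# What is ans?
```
Trace:
  word='grape'
  word='grape', ans='grape'

Final answer: 'grape'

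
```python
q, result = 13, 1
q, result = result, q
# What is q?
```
Trace:
  q=13, result=1
  q=1, result=13

Final answer: 1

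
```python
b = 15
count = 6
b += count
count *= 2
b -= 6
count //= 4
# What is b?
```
Trace:
  b=15
  b=15, count=6
  b=21, count=6
  b=21, count=12
  b=15, count=12
  b=15, count=3

Final answer: 15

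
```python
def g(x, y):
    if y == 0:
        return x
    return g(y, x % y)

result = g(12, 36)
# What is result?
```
Call trace:
g(x=12, y=36)
  g(x=36, y=12)
    g(x=12, y=0)
    -> return 12
  -> return 12
-> return 12

Final answer: 12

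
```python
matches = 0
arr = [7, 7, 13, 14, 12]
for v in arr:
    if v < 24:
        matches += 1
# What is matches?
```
Trace:
  matches=0
  matches=1, v=7
  matches=2, v=7
  matches=3, v=13
  matches=4, v=14
  matches=5, v=12

Final answer: 5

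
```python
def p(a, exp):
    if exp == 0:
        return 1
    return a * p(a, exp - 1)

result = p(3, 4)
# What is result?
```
Call trace:
p(a=3, exp=4)
  p(a=3, exp=3)
    p(a=3, exp=2)
      p(a=3, exp=1)
        p(a=3, exp=0)
        -> return 1
      -> return 3
    -> return 9
  -> return 27
-> return 81

Final answer: 81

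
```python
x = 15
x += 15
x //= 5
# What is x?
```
Trace:
  x=15
  x=30
  x=6

Final answer: 6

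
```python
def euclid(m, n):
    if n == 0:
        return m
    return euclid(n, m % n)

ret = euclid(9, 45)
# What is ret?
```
Call trace:
euclid(m=9, n=45)
  euclid(m=45, n=9)
    euclid(m=9, n=0)
    -> return 9
  -> return 9
-> return 9

Final answer: 9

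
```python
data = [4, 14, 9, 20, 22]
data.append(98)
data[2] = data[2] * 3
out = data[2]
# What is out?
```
Trace:
  data=[4, 14, 9, 20, 22]
  data=[4, 14, 9, 20, 22, 98]
  data=[4, 14, 27, 20, 22, 98]
  data=[4, 14, 27, 20, 22, 98], out=27

Final answer: 27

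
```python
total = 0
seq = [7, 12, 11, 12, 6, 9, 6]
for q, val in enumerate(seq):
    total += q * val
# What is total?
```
Trace:
  total=0
  total=0, q=0, val=7
  total=12, q=1, val=12
  total=34, q=2, val=11
  total=70, q=3, val=12
  total=94, q=4, val=6
  total=139, q=5, val=9
  total=175, q=6, val=6

Final answer: 175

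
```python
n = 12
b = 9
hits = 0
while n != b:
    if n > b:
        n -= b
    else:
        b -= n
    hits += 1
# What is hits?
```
Trace:
  n=12
  n=12, b=9
  n=12, b=9, hits=0
  n=3, b=9, hits=1
  n=3, b=6, hits=2
  n=3, b=3, hits=3

Final answer: 3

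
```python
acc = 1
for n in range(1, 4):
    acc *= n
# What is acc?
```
Trace:
  acc=1
  acc=1, n=1
  acc=2, n=2
  acc=6, n=3

Final answer: 6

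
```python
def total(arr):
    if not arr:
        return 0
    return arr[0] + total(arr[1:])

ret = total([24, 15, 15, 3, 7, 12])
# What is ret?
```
Call trace:
total(arr=[24, 15, 15, 3, 7, 12])
  total(arr=[15, 15, 3, 7, 12])
    total(arr=[15, 3, 7, 12])
      total(arr=[3, 7, 12])
        total(arr=[7, 12])
          total(arr=[12])
            total(arr=[])
            -> return 0
          -> return 12
        -> return 19
      -> return 22
    -> return 37
  -> return 52
-> return 76

Final answer: 76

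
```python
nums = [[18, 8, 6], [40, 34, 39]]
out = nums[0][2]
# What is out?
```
Trace:
  nums=[[18, 8, 6], [40, 34, 39]]
  nums=[[18, 8, 6], [40, 34, 39]], out=6

Final answer: 6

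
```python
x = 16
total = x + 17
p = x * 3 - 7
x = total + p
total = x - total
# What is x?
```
Trace:
  x=16
  x=16, total=33
  x=16, total=33, p=41
  x=74, total=33, p=41
  x=74, total=41, p=41

Final answer: 74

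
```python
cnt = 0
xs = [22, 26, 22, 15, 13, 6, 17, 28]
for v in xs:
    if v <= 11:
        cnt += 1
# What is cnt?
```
Trace:
  cnt=0
  cnt=0, v=22
  cnt=0, v=26
  cnt=0, v=22
  cnt=0, v=15
  cnt=0, v=13
  cnt=1, v=6
  cnt=1, v=17
  cnt=1, v=28

Final answer: 1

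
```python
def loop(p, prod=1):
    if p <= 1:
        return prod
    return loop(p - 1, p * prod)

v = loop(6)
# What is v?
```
Call trace:
loop(p=6, prod=1)
  loop(p=5, prod=6)
    loop(p=4, prod=30)
      loop(p=3, prod=120)
        loop(p=2, prod=360)
          loop(p=1, prod=720)
          -> return 720
        -> return 720
      -> return 720
    -> return 720
  -> return 720
-> return 720

Final answer: 720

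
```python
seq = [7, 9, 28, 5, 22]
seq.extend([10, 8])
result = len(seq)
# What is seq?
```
Trace:
  seq=[7, 9, 28, 5, 22]
  seq=[7, 9, 28, 5, 22, 10, 8]
  seq=[7, 9, 28, 5, 22, 10, 8], result=7

Final answer: [7, 9, 28, 5, 22, 10, 8]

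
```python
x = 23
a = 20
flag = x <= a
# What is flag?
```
Trace:
  x=23
  x=23, a=20
  x=23, a=20, flag=False

Final answer: False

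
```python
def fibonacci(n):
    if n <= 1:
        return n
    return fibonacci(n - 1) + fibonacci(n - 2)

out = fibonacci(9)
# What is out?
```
Call trace (a repeated sub-call is expanded the first time; later identical calls just restate its return value):
fibonacci(n=9)
  fibonacci(n=8)
    fibonacci(n=7)
      fibonacci(n=6)
        fibonacci(n=5)
          fibonacci(n=4)
            fibonacci(n=3)
              fibonacci(n=2)
                fibonacci(n=1)
                -> return 1
                fibonacci(n=0)
                -> return 0
              -> return 1
              fibonacci(n=1)
              -> return 1
            -> return 2
            fibonacci(n=2) -> return 1  (same call as traced above)
          -> return 3
          fibonacci(n=3) -> return 2  (same call as traced above)
        -> return 5
        fibonacci(n=4) -> return 3  (same call as traced above)
      -> return 8
      fibonacci(n=5) -> return 5  (same call as traced above)
    -> return 13
    fibonacci(n=6) -> return 8  (same call as traced above)
  -> return 21
  fibonacci(n=7) -> return 13  (same call as traced above)
-> return 34

Final answer: 34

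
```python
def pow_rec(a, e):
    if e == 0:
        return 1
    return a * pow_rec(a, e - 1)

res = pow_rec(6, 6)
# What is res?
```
Call trace:
pow_rec(a=6, e=6)
  pow_rec(a=6, e=5)
    pow_rec(a=6, e=4)
      pow_rec(a=6, e=3)
        pow_rec(a=6, e=2)
          pow_rec(a=6, e=1)
            pow_rec(a=6, e=0)
            -> return 1
          -> return 6
        -> return 36
      -> return 216
    -> return 1296
  -> return 7776
-> return 46656

Final answer: 46656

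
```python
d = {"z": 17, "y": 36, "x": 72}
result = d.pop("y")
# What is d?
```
Trace:
  d={'z': 17, 'y': 36, 'x': 72}
  d={'z': 17, 'x': 72}, result=36

Final answer: {'z': 17, 'x': 72}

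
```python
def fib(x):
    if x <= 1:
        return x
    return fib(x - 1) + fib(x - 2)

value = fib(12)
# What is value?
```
Call trace (a repeated sub-call is expanded the first time; later identical calls just restate its return value):
fib(x=12)
  fib(x=11)
    fib(x=10)
      fib(x=9)
        fib(x=8)
          fib(x=7)
            fib(x=6)
              fib(x=5)
                fib(x=4)
                  fib(x=3)
                    fib(x=2)
                      fib(x=1)
                      -> return 1
                      fib(x=0)
                      -> return 0
                    -> return 1
                    fib(x=1)
                    -> return 1
                  -> return 2
                  fib(x=2) -> return 1  (same call as traced above)
                -> return 3
                fib(x=3) -> return 2  (same call as traced above)
              -> return 5
              fib(x=4) -> return 3  (same call as traced above)
            -> return 8
            fib(x=5) -> return 5  (same call as traced above)
          -> return 13
          fib(x=6) -> return 8  (same call as traced above)
        -> return 21
        fib(x=7) -> return 13  (same call as traced above)
      -> return 34
      fib(x=8) -> return 21  (same call as traced above)
    -> return 55
    fib(x=9) -> return 34  (same call as traced above)
  -> return 89
  fib(x=10) -> return 55  (same call as traced above)
-> return 144

Final answer: 144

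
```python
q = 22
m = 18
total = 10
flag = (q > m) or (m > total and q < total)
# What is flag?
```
Trace:
  q=22
  q=22, m=18
  q=22, m=18, total=10
  q=22, m=18, total=10, flag=True

Final answer: True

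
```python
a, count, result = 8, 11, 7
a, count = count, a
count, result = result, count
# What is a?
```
Trace:
  a=8, count=11, result=7
  a=11, count=8, result=7
  a=11, count=7, result=8

Final answer: 11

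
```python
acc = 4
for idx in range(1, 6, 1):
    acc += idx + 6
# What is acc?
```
Trace:
  acc=4
  acc=11, idx=1
  acc=19, idx=2
  acc=28, idx=3
  acc=38, idx=4
  acc=49, idx=5

Final answer: 49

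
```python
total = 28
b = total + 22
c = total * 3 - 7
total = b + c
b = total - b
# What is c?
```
Trace:
  total=28
  total=28, b=50
  total=28, b=50, c=77
  total=127, b=50, c=77
  total=127, b=77, c=77

Final answer: 77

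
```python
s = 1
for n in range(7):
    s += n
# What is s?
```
Trace:
  s=1
  s=1, n=0
  s=2, n=1
  s=4, n=2
  s=7, n=3
  s=11, n=4
  s=16, n=5
  s=22, n=6

Final answer: 22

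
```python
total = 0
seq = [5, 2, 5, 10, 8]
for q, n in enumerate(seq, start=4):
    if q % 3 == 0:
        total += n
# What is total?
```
Trace:
  total=0
  total=0, q=4, n=5
  total=0, q=5, n=2
  total=5, q=6, n=5
  total=5, q=7, n=10
  total=5, q=8, n=8

Final answer: 5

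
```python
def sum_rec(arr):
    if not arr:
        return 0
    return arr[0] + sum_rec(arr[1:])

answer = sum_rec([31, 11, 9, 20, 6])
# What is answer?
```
Call trace:
sum_rec(arr=[31, 11, 9, 20, 6])
  sum_rec(arr=[11, 9, 20, 6])
    sum_rec(arr=[9, 20, 6])
      sum_rec(arr=[20, 6])
        sum_rec(arr=[6])
          sum_rec(arr=[])
          -> return 0
        -> return 6
      -> return 26
    -> return 35
  -> return 46
-> return 77

Final answer: 77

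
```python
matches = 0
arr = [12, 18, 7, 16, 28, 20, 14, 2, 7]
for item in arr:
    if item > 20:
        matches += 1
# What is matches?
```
Trace:
  matches=0
  matches=0, item=12
  matches=0, item=18
  matches=0, item=7
  matches=0, item=16
  matches=1, item=28
  matches=1, item=20
  matches=1, item=14
  matches=1, item=2
  matches=1, item=7

Final answer: 1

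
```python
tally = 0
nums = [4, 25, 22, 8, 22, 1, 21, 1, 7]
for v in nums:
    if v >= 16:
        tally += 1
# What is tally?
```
Trace:
  tally=0
  tally=0, v=4
  tally=1, v=25
  tally=2, v=22
  tally=2, v=8
  tally=3, v=22
  tally=3, v=1
  tally=4, v=21
  tally=4, v=1
  tally=4, v=7

Final answer: 4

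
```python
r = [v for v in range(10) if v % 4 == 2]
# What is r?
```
Trace:
  v=0
  v=1
  v=2
  v=3
  v=4
  v=5
  v=6
  v=7
  v=8
  v=9
  r=[2, 6]

Final answer: [2, 6]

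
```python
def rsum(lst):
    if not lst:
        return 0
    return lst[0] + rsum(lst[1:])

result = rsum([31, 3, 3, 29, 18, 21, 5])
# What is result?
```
Call trace:
rsum(lst=[31, 3, 3, 29, 18, 21, 5])
  rsum(lst=[3, 3, 29, 18, 21, 5])
    rsum(lst=[3, 29, 18, 21, 5])
      rsum(lst=[29, 18, 21, 5])
        rsum(lst=[18, 21, 5])
          rsum(lst=[21, 5])
            rsum(lst=[5])
              rsum(lst=[])
              -> return 0
            -> return 5
          -> return 26
        -> return 44
      -> return 73
    -> return 76
  -> return 79
-> return 110

Final answer: 110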